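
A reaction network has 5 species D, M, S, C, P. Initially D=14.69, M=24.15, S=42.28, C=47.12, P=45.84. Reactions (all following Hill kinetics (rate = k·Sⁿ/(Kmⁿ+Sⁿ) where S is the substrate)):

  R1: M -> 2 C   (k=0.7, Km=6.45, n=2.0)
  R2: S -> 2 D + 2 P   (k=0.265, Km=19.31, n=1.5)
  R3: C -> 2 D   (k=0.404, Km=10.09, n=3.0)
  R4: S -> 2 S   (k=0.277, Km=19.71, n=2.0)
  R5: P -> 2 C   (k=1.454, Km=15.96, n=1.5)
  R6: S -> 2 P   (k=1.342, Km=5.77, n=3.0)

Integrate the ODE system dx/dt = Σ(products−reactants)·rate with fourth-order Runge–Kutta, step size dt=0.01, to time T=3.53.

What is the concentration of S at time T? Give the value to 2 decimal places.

S at T = 37.64

RK4 with dt=0.01: 353 steps to T=3.53. Trajectory (selected grid times):
t=0.00: D=14.69 M=24.15 S=42.28 C=47.12 P=45.84
t=0.39: D=15.16 M=23.90 S=41.77 C=48.42 P=46.57
t=0.78: D=15.63 M=23.64 S=41.26 C=49.71 P=47.30
t=1.18: D=16.11 M=23.38 S=40.73 C=51.05 P=48.04
t=1.57: D=16.58 M=23.13 S=40.22 C=52.35 P=48.76
t=1.96: D=17.05 M=22.87 S=39.71 C=53.66 P=49.48
t=2.35: D=17.51 M=22.62 S=39.19 C=54.97 P=50.20
t=2.75: D=17.99 M=22.36 S=38.67 C=56.31 P=50.93
t=3.14: D=18.46 M=22.11 S=38.16 C=57.63 P=51.65
t=3.53: D=18.92 M=21.86 S=37.64 C=58.94 P=52.36
Read off S at T=3.53: 37.64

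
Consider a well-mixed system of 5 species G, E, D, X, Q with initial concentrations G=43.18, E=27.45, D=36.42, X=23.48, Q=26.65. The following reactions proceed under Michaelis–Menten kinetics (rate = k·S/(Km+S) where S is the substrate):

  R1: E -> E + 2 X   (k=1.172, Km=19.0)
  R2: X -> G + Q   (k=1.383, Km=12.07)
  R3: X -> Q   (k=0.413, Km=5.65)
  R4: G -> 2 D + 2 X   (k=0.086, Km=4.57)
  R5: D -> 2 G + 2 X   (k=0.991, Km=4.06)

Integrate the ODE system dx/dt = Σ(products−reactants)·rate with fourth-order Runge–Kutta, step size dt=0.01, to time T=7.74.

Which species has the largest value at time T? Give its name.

RK4 with dt=0.01: 774 steps to T=7.74. Trajectory (selected grid times):
t=0.00: G=43.18 E=27.45 D=36.42 X=23.48 Q=26.65
t=0.86: G=45.44 E=27.45 D=35.79 X=25.25 Q=27.73
t=1.72: G=47.72 E=27.45 D=35.16 X=27.00 Q=28.84
t=2.58: G=50.01 E=27.45 D=34.53 X=28.73 Q=29.96
t=3.44: G=52.31 E=27.45 D=33.90 X=30.44 Q=31.11
t=4.30: G=54.62 E=27.45 D=33.28 X=32.13 Q=32.27
t=5.16: G=56.94 E=27.45 D=32.66 X=33.80 Q=33.44
t=6.02: G=59.26 E=27.45 D=32.04 X=35.46 Q=34.63
t=6.88: G=61.60 E=27.45 D=31.42 X=37.10 Q=35.83
t=7.74: G=63.94 E=27.45 D=30.80 X=38.72 Q=37.04
At T=7.74: G=63.94 E=27.45 D=30.80 X=38.72 Q=37.04; the largest is G.

Dominant species at T: G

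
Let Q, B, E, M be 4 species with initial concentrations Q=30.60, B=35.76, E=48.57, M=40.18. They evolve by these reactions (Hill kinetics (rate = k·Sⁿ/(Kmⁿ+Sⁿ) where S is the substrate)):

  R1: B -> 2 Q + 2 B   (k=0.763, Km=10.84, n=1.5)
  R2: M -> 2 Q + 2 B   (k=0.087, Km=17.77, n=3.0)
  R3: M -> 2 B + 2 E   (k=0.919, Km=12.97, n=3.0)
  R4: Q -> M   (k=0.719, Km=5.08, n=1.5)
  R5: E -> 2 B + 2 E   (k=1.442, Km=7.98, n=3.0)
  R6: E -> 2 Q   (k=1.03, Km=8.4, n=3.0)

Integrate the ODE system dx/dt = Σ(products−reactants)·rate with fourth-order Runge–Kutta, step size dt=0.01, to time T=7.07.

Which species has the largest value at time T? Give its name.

RK4 with dt=0.01: 707 steps to T=7.07. Trajectory (selected grid times):
t=0.00: Q=30.60 B=35.76 E=48.57 M=40.18
t=0.79: Q=32.86 B=40.08 E=50.30 M=39.95
t=1.57: Q=35.10 B=44.36 E=52.01 M=39.72
t=2.36: Q=37.40 B=48.70 E=53.73 M=39.50
t=3.14: Q=39.67 B=52.99 E=55.44 M=39.28
t=3.93: Q=41.98 B=57.35 E=57.16 M=39.06
t=4.71: Q=44.27 B=61.65 E=58.87 M=38.85
t=5.50: Q=46.60 B=66.01 E=60.59 M=38.63
t=6.28: Q=48.90 B=70.32 E=62.29 M=38.42
t=7.07: Q=51.24 B=74.69 E=64.02 M=38.21
At T=7.07: Q=51.24 B=74.69 E=64.02 M=38.21; the largest is B.

Dominant species at T: B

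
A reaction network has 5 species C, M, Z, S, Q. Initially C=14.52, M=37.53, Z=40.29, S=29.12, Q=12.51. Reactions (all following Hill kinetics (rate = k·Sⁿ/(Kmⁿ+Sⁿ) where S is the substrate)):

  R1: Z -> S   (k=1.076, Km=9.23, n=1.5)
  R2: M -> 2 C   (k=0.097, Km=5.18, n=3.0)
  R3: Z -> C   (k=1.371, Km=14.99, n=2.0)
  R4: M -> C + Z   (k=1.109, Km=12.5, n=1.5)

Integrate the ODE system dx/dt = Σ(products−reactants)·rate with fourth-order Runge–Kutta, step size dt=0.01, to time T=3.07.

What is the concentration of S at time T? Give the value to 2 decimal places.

S at T = 32.07

RK4 with dt=0.01: 307 steps to T=3.07. Trajectory (selected grid times):
t=0.00: C=14.52 M=37.53 Z=40.29 S=29.12 Q=12.51
t=0.34: C=15.31 M=37.18 Z=39.87 S=29.45 Q=12.51
t=0.68: C=16.10 M=36.83 Z=39.45 S=29.78 Q=12.51
t=1.02: C=16.89 M=36.49 Z=39.03 S=30.11 Q=12.51
t=1.36: C=17.67 M=36.14 Z=38.61 S=30.43 Q=12.51
t=1.71: C=18.48 M=35.78 Z=38.17 S=30.77 Q=12.51
t=2.05: C=19.26 M=35.44 Z=37.76 S=31.10 Q=12.51
t=2.39: C=20.04 M=35.09 Z=37.34 S=31.42 Q=12.51
t=2.73: C=20.82 M=34.75 Z=36.92 S=31.75 Q=12.51
t=3.07: C=21.59 M=34.41 Z=36.51 S=32.07 Q=12.51
Read off S at T=3.07: 32.07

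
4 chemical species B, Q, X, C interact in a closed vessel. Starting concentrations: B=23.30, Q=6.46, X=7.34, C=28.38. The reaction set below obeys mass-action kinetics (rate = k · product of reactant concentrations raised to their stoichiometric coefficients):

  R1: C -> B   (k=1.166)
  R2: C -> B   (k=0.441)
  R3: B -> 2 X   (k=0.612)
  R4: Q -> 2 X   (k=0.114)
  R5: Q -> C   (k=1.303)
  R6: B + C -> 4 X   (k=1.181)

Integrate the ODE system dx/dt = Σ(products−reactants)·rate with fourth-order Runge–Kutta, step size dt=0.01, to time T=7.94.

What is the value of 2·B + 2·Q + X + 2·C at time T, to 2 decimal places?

Value at T = 123.62

Check how each reaction changes W = 2·B + 2·Q + X + 2·C (weight of products minus weight of reactants):
R1: C -> B: (2·1) − (2·1) = 2 − 2 = 0
R2: C -> B: (2·1) − (2·1) = 2 − 2 = 0
R3: B -> 2 X: (1·2) − (2·1) = 2 − 2 = 0
R4: Q -> 2 X: (1·2) − (2·1) = 2 − 2 = 0
R5: Q -> C: (2·1) − (2·1) = 2 − 2 = 0
R6: B + C -> 4 X: (1·4) − (2·1 + 2·1) = 4 − 4 = 0
Every reaction leaves W unchanged, so W is conserved and no simulation is needed: W(T) = W(0) = 2·23.30 + 2·6.46 + 7.34 + 2·28.38 = 123.62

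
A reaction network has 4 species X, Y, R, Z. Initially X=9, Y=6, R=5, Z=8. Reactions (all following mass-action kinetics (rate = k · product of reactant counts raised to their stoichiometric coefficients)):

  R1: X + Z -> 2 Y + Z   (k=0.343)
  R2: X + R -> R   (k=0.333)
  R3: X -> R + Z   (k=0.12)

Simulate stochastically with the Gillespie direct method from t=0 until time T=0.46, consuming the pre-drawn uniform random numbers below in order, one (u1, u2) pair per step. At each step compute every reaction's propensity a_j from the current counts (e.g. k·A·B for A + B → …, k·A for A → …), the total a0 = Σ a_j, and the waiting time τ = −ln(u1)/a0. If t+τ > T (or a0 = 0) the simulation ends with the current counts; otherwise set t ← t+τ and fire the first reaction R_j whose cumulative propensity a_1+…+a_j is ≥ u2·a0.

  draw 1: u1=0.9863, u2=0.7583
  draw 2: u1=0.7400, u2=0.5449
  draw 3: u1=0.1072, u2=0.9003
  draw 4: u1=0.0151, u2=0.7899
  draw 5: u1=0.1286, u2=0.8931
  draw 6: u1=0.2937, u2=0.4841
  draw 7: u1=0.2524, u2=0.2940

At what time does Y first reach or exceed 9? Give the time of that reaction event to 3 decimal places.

Threshold first reached at t = 0.392

t=0.000: X=9 Y=6 R=5 Z=8
Draw 1: a1=24.696, a2=14.985, a3=1.080, a0=40.761; τ=−ln(0.9863)/40.761=0.000 → t=0.000; u2·a0=0.7583·40.761=30.909; a1=24.696 < 30.909 ≤ a1+a2=39.681 → R2 fires; X=8 Y=6 R=5 Z=8
Draw 2: a1=21.952, a2=13.320, a3=0.960, a0=36.232; τ=−ln(0.7400)/36.232=0.008 → t=0.009; u2·a0=0.5449·36.232=19.743 ≤ a1=21.952 → R1 fires; X=7 Y=8 R=5 Z=8
Draw 3: a1=19.208, a2=11.655, a3=0.840, a0=31.703; τ=−ln(0.1072)/31.703=0.070 → t=0.079; u2·a0=0.9003·31.703=28.542; a1=19.208 < 28.542 ≤ a1+a2=30.863 → R2 fires; X=6 Y=8 R=5 Z=8
Draw 4: a1=16.464, a2=9.990, a3=0.720, a0=27.174; τ=−ln(0.0151)/27.174=0.154 → t=0.233; u2·a0=0.7899·27.174=21.465; a1=16.464 < 21.465 ≤ a1+a2=26.454 → R2 fires; X=5 Y=8 R=5 Z=8
Draw 5: a1=13.720, a2=8.325, a3=0.600, a0=22.645; τ=−ln(0.1286)/22.645=0.091 → t=0.324; u2·a0=0.8931·22.645=20.224; a1=13.720 < 20.224 ≤ a1+a2=22.045 → R2 fires; X=4 Y=8 R=5 Z=8
Draw 6: a1=10.976, a2=6.660, a3=0.480, a0=18.116; τ=−ln(0.2937)/18.116=0.068 → t=0.392; u2·a0=0.4841·18.116=8.770 ≤ a1=10.976 → R1 fires; X=3 Y=10 R=5 Z=8
Draw 7: a1=8.232, a2=4.995, a3=0.360, a0=13.587; τ=−ln(0.2524)/13.587=0.101 → t=0.493 > T=0.46: stop.
Y first becomes ≥ 9 when it reaches 10 at the event at t=0.392.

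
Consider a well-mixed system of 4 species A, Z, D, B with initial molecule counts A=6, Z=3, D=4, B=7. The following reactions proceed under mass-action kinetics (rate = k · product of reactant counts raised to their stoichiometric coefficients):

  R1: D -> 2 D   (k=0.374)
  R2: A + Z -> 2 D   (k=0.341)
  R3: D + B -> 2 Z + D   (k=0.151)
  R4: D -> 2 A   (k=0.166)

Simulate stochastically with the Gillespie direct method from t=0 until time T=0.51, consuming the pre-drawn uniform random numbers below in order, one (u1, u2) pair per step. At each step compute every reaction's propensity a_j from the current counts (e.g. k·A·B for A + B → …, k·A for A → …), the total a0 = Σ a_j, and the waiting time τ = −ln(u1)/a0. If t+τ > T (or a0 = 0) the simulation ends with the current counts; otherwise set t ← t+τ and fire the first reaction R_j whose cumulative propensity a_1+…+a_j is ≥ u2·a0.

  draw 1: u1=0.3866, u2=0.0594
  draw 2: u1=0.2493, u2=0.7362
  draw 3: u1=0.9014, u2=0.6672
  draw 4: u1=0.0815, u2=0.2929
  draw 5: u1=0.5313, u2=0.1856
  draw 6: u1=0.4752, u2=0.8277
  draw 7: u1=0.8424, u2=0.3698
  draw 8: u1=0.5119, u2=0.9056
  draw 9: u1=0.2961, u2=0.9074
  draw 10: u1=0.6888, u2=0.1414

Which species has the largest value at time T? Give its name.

t=0.000: A=6 Z=3 D=4 B=7
Draw 1: a1=1.496, a2=6.138, a3=4.228, a4=0.664, a0=12.526; τ=−ln(0.3866)/12.526=0.076 → t=0.076; u2·a0=0.0594·12.526=0.744 ≤ a1=1.496 → R1 fires; A=6 Z=3 D=5 B=7
Draw 2: a1=1.870, a2=6.138, a3=5.285, a4=0.830, a0=14.123; τ=−ln(0.2493)/14.123=0.098 → t=0.174; u2·a0=0.7362·14.123=10.397; a1+a2=8.008 < 10.397 ≤ a1+…+a3=13.293 → R3 fires; A=6 Z=5 D=5 B=6
Draw 3: a1=1.870, a2=10.230, a3=4.530, a4=0.830, a0=17.460; τ=−ln(0.9014)/17.460=0.006 → t=0.180; u2·a0=0.6672·17.460=11.649; a1=1.870 < 11.649 ≤ a1+a2=12.100 → R2 fires; A=5 Z=4 D=7 B=6
Draw 4: a1=2.618, a2=6.820, a3=6.342, a4=1.162, a0=16.942; τ=−ln(0.0815)/16.942=0.148 → t=0.328; u2·a0=0.2929·16.942=4.962; a1=2.618 < 4.962 ≤ a1+a2=9.438 → R2 fires; A=4 Z=3 D=9 B=6
Draw 5: a1=3.366, a2=4.092, a3=8.154, a4=1.494, a0=17.106; τ=−ln(0.5313)/17.106=0.037 → t=0.365; u2·a0=0.1856·17.106=3.175 ≤ a1=3.366 → R1 fires; A=4 Z=3 D=10 B=6
Draw 6: a1=3.740, a2=4.092, a3=9.060, a4=1.660, a0=18.552; τ=−ln(0.4752)/18.552=0.040 → t=0.405; u2·a0=0.8277·18.552=15.355; a1+a2=7.832 < 15.355 ≤ a1+…+a3=16.892 → R3 fires; A=4 Z=5 D=10 B=5
Draw 7: a1=3.740, a2=6.820, a3=7.550, a4=1.660, a0=19.770; τ=−ln(0.8424)/19.770=0.009 → t=0.414; u2·a0=0.3698·19.770=7.311; a1=3.740 < 7.311 ≤ a1+a2=10.560 → R2 fires; A=3 Z=4 D=12 B=5
Draw 8: a1=4.488, a2=4.092, a3=9.060, a4=1.992, a0=19.632; τ=−ln(0.5119)/19.632=0.034 → t=0.448; u2·a0=0.9056·19.632=17.779; a1+…+a3=17.640 < 17.779 ≤ a1+…+a4=19.632 → R4 fires; A=5 Z=4 D=11 B=5
Draw 9: a1=4.114, a2=6.820, a3=8.305, a4=1.826, a0=21.065; τ=−ln(0.2961)/21.065=0.058 → t=0.506; u2·a0=0.9074·21.065=19.114; a1+a2=10.934 < 19.114 ≤ a1+…+a3=19.239 → R3 fires; A=5 Z=6 D=11 B=4
Draw 10: a1=4.114, a2=10.230, a3=6.644, a4=1.826, a0=22.814; τ=−ln(0.6888)/22.814=0.016 → t=0.522 > T=0.51: stop.
At T=0.51: A=5 Z=6 D=11 B=4; the largest is D.

Dominant species at T: D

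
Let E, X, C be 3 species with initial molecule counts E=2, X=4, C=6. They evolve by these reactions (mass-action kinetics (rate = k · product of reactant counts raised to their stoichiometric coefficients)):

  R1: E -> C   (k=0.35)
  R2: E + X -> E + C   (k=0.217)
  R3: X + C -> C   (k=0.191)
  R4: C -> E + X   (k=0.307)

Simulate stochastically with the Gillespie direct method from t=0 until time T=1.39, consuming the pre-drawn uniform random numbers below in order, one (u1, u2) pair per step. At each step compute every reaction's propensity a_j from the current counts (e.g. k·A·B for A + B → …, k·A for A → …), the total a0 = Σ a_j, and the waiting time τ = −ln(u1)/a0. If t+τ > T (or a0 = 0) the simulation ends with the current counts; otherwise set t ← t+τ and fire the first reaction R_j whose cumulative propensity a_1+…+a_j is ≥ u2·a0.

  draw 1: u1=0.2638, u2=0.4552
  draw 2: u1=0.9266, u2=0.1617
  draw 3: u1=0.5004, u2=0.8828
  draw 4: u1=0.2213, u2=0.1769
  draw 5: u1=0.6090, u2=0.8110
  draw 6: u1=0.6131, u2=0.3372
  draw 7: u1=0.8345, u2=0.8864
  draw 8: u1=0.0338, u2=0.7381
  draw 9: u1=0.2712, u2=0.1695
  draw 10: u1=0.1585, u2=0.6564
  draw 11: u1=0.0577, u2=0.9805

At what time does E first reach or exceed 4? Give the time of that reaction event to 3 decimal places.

t=0.000: E=2 X=4 C=6
Draw 1: a1=0.700, a2=1.736, a3=4.584, a4=1.842, a0=8.862; τ=−ln(0.2638)/8.862=0.150 → t=0.150; u2·a0=0.4552·8.862=4.034; a1+a2=2.436 < 4.034 ≤ a1+…+a3=7.020 → R3 fires; E=2 X=3 C=6
Draw 2: a1=0.700, a2=1.302, a3=3.438, a4=1.842, a0=7.282; τ=−ln(0.9266)/7.282=0.010 → t=0.161; u2·a0=0.1617·7.282=1.177; a1=0.700 < 1.177 ≤ a1+a2=2.002 → R2 fires; E=2 X=2 C=7
Draw 3: a1=0.700, a2=0.868, a3=2.674, a4=2.149, a0=6.391; τ=−ln(0.5004)/6.391=0.108 → t=0.269; u2·a0=0.8828·6.391=5.642; a1+…+a3=4.242 < 5.642 ≤ a1+…+a4=6.391 → R4 fires; E=3 X=3 C=6
Draw 4: a1=1.050, a2=1.953, a3=3.438, a4=1.842, a0=8.283; τ=−ln(0.2213)/8.283=0.182 → t=0.451; u2·a0=0.1769·8.283=1.465; a1=1.050 < 1.465 ≤ a1+a2=3.003 → R2 fires; E=3 X=2 C=7
Draw 5: a1=1.050, a2=1.302, a3=2.674, a4=2.149, a0=7.175; τ=−ln(0.6090)/7.175=0.069 → t=0.520; u2·a0=0.8110·7.175=5.819; a1+…+a3=5.026 < 5.819 ≤ a1+…+a4=7.175 → R4 fires; E=4 X=3 C=6
Draw 6: a1=1.400, a2=2.604, a3=3.438, a4=1.842, a0=9.284; τ=−ln(0.6131)/9.284=0.053 → t=0.573; u2·a0=0.3372·9.284=3.131; a1=1.400 < 3.131 ≤ a1+a2=4.004 → R2 fires; E=4 X=2 C=7
Draw 7: a1=1.400, a2=1.736, a3=2.674, a4=2.149, a0=7.959; τ=−ln(0.8345)/7.959=0.023 → t=0.596; u2·a0=0.8864·7.959=7.055; a1+…+a3=5.810 < 7.055 ≤ a1+…+a4=7.959 → R4 fires; E=5 X=3 C=6
Draw 8: a1=1.750, a2=3.255, a3=3.438, a4=1.842, a0=10.285; τ=−ln(0.0338)/10.285=0.329 → t=0.925; u2·a0=0.7381·10.285=7.591; a1+a2=5.005 < 7.591 ≤ a1+…+a3=8.443 → R3 fires; E=5 X=2 C=6
Draw 9: a1=1.750, a2=2.170, a3=2.292, a4=1.842, a0=8.054; τ=−ln(0.2712)/8.054=0.162 → t=1.087; u2·a0=0.1695·8.054=1.365 ≤ a1=1.750 → R1 fires; E=4 X=2 C=7
Draw 10: a1=1.400, a2=1.736, a3=2.674, a4=2.149, a0=7.959; τ=−ln(0.1585)/7.959=0.231 → t=1.319; u2·a0=0.6564·7.959=5.224; a1+a2=3.136 < 5.224 ≤ a1+…+a3=5.810 → R3 fires; E=4 X=1 C=7
Draw 11: a1=1.400, a2=0.868, a3=1.337, a4=2.149, a0=5.754; τ=−ln(0.0577)/5.754=0.496 → t=1.814 > T=1.39: stop.
E first becomes ≥ 4 when it reaches 4 at the event at t=0.520.

Threshold first reached at t = 0.520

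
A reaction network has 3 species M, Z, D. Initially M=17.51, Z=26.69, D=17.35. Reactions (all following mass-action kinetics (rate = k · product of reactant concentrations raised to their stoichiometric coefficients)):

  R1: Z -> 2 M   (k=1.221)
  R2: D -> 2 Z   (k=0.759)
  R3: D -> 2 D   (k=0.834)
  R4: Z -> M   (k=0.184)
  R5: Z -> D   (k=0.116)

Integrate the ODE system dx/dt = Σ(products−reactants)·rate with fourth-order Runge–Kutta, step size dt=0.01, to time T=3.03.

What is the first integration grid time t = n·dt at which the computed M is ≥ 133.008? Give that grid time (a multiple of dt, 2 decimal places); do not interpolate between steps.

RK4 with dt=0.01: 303 steps to T=3.03. Trajectory (selected grid times):
t=0.00: M=17.51 Z=26.69 D=17.35
t=0.34: M=39.60 Z=23.22 D=18.79
t=0.67: M=58.99 Z=21.74 D=20.12
t=1.01: M=78.17 Z=21.37 D=21.50
t=1.35: M=97.36 Z=21.72 D=22.92
t=1.68: M=116.49 Z=22.48 D=24.35
t=1.95: M=132.71 Z=23.31 D=25.57
t=1.96: M=133.32 Z=23.34 D=25.61
t=2.02: M=137.02 Z=23.55 D=25.89
t=2.36: M=158.60 Z=24.83 D=27.53
t=2.69: M=180.71 Z=26.23 D=29.21
t=3.03: M=204.82 Z=27.80 D=31.04
M(1.95)=132.709 < 133.008 but M(1.96)=133.322 ≥ 133.008, so the first grid time is t=1.96.

Threshold first reached at t = 1.96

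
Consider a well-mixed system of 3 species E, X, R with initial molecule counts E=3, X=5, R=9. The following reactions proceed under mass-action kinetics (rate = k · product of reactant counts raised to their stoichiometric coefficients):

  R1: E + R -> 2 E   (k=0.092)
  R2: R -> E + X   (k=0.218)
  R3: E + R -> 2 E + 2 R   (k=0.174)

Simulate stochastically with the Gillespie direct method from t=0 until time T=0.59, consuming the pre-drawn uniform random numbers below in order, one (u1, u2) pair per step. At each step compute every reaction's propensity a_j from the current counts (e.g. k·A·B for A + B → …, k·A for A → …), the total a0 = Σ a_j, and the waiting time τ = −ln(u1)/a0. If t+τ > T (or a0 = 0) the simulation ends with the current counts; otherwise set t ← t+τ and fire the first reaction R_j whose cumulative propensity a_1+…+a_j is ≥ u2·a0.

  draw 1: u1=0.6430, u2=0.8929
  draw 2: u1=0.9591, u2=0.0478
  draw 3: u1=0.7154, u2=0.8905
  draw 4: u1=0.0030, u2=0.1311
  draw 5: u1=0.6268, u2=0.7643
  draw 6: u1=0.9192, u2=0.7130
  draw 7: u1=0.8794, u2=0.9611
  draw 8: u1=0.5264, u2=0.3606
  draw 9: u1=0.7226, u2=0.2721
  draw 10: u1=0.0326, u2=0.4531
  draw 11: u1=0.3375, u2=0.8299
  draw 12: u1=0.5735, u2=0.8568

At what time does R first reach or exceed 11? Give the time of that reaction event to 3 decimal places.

Threshold first reached at t = 0.424

t=0.000: E=3 X=5 R=9
Draw 1: a1=2.484, a2=1.962, a3=4.698, a0=9.144; τ=−ln(0.6430)/9.144=0.048 → t=0.048; u2·a0=0.8929·9.144=8.165; a1+a2=4.446 < 8.165 ≤ a1+…+a3=9.144 → R3 fires; E=4 X=5 R=10
Draw 2: a1=3.680, a2=2.180, a3=6.960, a0=12.820; τ=−ln(0.9591)/12.820=0.003 → t=0.052; u2·a0=0.0478·12.820=0.613 ≤ a1=3.680 → R1 fires; E=5 X=5 R=9
Draw 3: a1=4.140, a2=1.962, a3=7.830, a0=13.932; τ=−ln(0.7154)/13.932=0.024 → t=0.076; u2·a0=0.8905·13.932=12.406; a1+a2=6.102 < 12.406 ≤ a1+…+a3=13.932 → R3 fires; E=6 X=5 R=10
Draw 4: a1=5.520, a2=2.180, a3=10.440, a0=18.140; τ=−ln(0.0030)/18.140=0.320 → t=0.396; u2·a0=0.1311·18.140=2.378 ≤ a1=5.520 → R1 fires; E=7 X=5 R=9
Draw 5: a1=5.796, a2=1.962, a3=10.962, a0=18.720; τ=−ln(0.6268)/18.720=0.025 → t=0.421; u2·a0=0.7643·18.720=14.308; a1+a2=7.758 < 14.308 ≤ a1+…+a3=18.720 → R3 fires; E=8 X=5 R=10
Draw 6: a1=7.360, a2=2.180, a3=13.920, a0=23.460; τ=−ln(0.9192)/23.460=0.004 → t=0.424; u2·a0=0.7130·23.460=16.727; a1+a2=9.540 < 16.727 ≤ a1+…+a3=23.460 → R3 fires; E=9 X=5 R=11
Draw 7: a1=9.108, a2=2.398, a3=17.226, a0=28.732; τ=−ln(0.8794)/28.732=0.004 → t=0.429; u2·a0=0.9611·28.732=27.614; a1+a2=11.506 < 27.614 ≤ a1+…+a3=28.732 → R3 fires; E=10 X=5 R=12
Draw 8: a1=11.040, a2=2.616, a3=20.880, a0=34.536; τ=−ln(0.5264)/34.536=0.019 → t=0.447; u2·a0=0.3606·34.536=12.454; a1=11.040 < 12.454 ≤ a1+a2=13.656 → R2 fires; E=11 X=6 R=11
Draw 9: a1=11.132, a2=2.398, a3=21.054, a0=34.584; τ=−ln(0.7226)/34.584=0.009 → t=0.457; u2·a0=0.2721·34.584=9.410 ≤ a1=11.132 → R1 fires; E=12 X=6 R=10
Draw 10: a1=11.040, a2=2.180, a3=20.880, a0=34.100; τ=−ln(0.0326)/34.100=0.100 → t=0.557; u2·a0=0.4531·34.100=15.451; a1+a2=13.220 < 15.451 ≤ a1+…+a3=34.100 → R3 fires; E=13 X=6 R=11
Draw 11: a1=13.156, a2=2.398, a3=24.882, a0=40.436; τ=−ln(0.3375)/40.436=0.027 → t=0.584; u2·a0=0.8299·40.436=33.558; a1+a2=15.554 < 33.558 ≤ a1+…+a3=40.436 → R3 fires; E=14 X=6 R=12
Draw 12: a1=15.456, a2=2.616, a3=29.232, a0=47.304; τ=−ln(0.5735)/47.304=0.012 → t=0.596 > T=0.59: stop.
R first becomes ≥ 11 when it reaches 11 at the event at t=0.424.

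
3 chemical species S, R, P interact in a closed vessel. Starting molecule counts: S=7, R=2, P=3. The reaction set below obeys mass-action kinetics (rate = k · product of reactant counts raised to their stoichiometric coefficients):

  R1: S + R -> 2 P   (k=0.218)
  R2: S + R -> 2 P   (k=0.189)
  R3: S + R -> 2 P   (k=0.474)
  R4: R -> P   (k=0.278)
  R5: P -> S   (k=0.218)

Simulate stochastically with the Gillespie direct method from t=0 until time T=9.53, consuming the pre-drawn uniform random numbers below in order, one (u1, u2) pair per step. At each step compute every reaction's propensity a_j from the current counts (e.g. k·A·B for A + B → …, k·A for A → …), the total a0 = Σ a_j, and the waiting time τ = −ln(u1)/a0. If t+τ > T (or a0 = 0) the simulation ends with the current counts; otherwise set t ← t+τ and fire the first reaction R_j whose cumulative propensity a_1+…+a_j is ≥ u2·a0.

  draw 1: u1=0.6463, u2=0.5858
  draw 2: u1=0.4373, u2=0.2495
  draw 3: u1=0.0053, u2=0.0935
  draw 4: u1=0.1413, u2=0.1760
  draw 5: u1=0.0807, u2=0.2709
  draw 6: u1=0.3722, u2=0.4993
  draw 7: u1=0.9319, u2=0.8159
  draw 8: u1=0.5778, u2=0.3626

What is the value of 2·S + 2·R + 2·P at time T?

Check how each reaction changes W = 2·S + 2·R + 2·P (weight of products minus weight of reactants):
R1: S + R -> 2 P: (2·2) − (2·1 + 2·1) = 4 − 4 = 0
R2: S + R -> 2 P: (2·2) − (2·1 + 2·1) = 4 − 4 = 0
R3: S + R -> 2 P: (2·2) − (2·1 + 2·1) = 4 − 4 = 0
R4: R -> P: (2·1) − (2·1) = 2 − 2 = 0
R5: P -> S: (2·1) − (2·1) = 2 − 2 = 0
Every reaction leaves W unchanged, so W is conserved and no simulation is needed: W(T) = W(0) = 2·7 + 2·2 + 2·3 = 24

Value at T = 24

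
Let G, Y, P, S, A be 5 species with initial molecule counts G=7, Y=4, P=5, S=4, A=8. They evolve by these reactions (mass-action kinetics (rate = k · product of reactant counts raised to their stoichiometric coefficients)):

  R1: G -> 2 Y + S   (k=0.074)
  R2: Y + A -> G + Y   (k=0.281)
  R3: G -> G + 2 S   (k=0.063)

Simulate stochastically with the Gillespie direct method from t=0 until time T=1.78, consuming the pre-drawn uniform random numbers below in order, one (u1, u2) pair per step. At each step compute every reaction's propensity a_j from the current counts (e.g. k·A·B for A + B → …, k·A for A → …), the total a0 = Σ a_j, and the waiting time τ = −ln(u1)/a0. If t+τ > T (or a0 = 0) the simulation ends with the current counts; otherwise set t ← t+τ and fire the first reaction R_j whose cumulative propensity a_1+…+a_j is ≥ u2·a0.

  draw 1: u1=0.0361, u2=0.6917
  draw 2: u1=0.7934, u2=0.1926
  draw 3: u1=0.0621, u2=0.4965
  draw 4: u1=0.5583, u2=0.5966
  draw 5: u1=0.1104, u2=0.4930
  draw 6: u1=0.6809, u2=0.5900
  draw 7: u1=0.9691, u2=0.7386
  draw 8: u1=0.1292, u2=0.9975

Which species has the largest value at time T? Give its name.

Dominant species at T: G

t=0.000: G=7 Y=4 P=5 S=4 A=8
Draw 1: a1=0.518, a2=8.992, a3=0.441, a0=9.951; τ=−ln(0.0361)/9.951=0.334 → t=0.334; u2·a0=0.6917·9.951=6.883; a1=0.518 < 6.883 ≤ a1+a2=9.510 → R2 fires; G=8 Y=4 P=5 S=4 A=7
Draw 2: a1=0.592, a2=7.868, a3=0.504, a0=8.964; τ=−ln(0.7934)/8.964=0.026 → t=0.360; u2·a0=0.1926·8.964=1.726; a1=0.592 < 1.726 ≤ a1+a2=8.460 → R2 fires; G=9 Y=4 P=5 S=4 A=6
Draw 3: a1=0.666, a2=6.744, a3=0.567, a0=7.977; τ=−ln(0.0621)/7.977=0.348 → t=0.708; u2·a0=0.4965·7.977=3.961; a1=0.666 < 3.961 ≤ a1+a2=7.410 → R2 fires; G=10 Y=4 P=5 S=4 A=5
Draw 4: a1=0.740, a2=5.620, a3=0.630, a0=6.990; τ=−ln(0.5583)/6.990=0.083 → t=0.791; u2·a0=0.5966·6.990=4.170; a1=0.740 < 4.170 ≤ a1+a2=6.360 → R2 fires; G=11 Y=4 P=5 S=4 A=4
Draw 5: a1=0.814, a2=4.496, a3=0.693, a0=6.003; τ=−ln(0.1104)/6.003=0.367 → t=1.158; u2·a0=0.4930·6.003=2.959; a1=0.814 < 2.959 ≤ a1+a2=5.310 → R2 fires; G=12 Y=4 P=5 S=4 A=3
Draw 6: a1=0.888, a2=3.372, a3=0.756, a0=5.016; τ=−ln(0.6809)/5.016=0.077 → t=1.235; u2·a0=0.5900·5.016=2.959; a1=0.888 < 2.959 ≤ a1+a2=4.260 → R2 fires; G=13 Y=4 P=5 S=4 A=2
Draw 7: a1=0.962, a2=2.248, a3=0.819, a0=4.029; τ=−ln(0.9691)/4.029=0.008 → t=1.243; u2·a0=0.7386·4.029=2.976; a1=0.962 < 2.976 ≤ a1+a2=3.210 → R2 fires; G=14 Y=4 P=5 S=4 A=1
Draw 8: a1=1.036, a2=1.124, a3=0.882, a0=3.042; τ=−ln(0.1292)/3.042=0.673 → t=1.916 > T=1.78: stop.
At T=1.78: G=14 Y=4 P=5 S=4 A=1; the largest is G.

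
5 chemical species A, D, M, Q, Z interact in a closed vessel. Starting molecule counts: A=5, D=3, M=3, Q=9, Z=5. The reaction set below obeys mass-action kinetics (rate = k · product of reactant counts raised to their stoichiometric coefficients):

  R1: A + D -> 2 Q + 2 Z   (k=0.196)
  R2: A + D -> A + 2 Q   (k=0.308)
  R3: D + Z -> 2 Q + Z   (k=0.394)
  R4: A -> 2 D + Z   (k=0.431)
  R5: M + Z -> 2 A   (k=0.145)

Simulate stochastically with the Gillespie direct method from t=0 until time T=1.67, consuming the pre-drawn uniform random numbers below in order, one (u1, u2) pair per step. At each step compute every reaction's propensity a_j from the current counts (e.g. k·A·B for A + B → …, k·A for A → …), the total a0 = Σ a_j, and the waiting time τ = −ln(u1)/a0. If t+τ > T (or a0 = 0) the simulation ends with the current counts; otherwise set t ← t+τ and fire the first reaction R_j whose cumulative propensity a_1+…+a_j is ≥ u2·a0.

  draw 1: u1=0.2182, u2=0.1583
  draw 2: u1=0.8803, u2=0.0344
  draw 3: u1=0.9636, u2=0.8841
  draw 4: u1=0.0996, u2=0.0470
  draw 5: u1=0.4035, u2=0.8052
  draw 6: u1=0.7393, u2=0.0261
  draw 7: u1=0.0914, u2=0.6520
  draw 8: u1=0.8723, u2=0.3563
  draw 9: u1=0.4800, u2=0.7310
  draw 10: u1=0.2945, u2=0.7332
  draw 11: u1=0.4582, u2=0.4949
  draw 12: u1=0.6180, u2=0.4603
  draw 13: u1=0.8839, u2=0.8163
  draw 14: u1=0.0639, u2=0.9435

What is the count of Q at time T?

Q at T = 23

t=0.000: A=5 D=3 M=3 Q=9 Z=5
Draw 1: a1=2.940, a2=4.620, a3=5.910, a4=2.155, a5=2.175, a0=17.800; τ=−ln(0.2182)/17.800=0.086 → t=0.086; u2·a0=0.1583·17.800=2.818 ≤ a1=2.940 → R1 fires; A=4 D=2 M=3 Q=11 Z=7
Draw 2: a1=1.568, a2=2.464, a3=5.516, a4=1.724, a5=3.045, a0=14.317; τ=−ln(0.8803)/14.317=0.009 → t=0.094; u2·a0=0.0344·14.317=0.493 ≤ a1=1.568 → R1 fires; A=3 D=1 M=3 Q=13 Z=9
Draw 3: a1=0.588, a2=0.924, a3=3.546, a4=1.293, a5=3.915, a0=10.266; τ=−ln(0.9636)/10.266=0.004 → t=0.098; u2·a0=0.8841·10.266=9.076; a1+…+a4=6.351 < 9.076 ≤ a1+…+a5=10.266 → R5 fires; A=5 D=1 M=2 Q=13 Z=8
Draw 4: a1=0.980, a2=1.540, a3=3.152, a4=2.155, a5=2.320, a0=10.147; τ=−ln(0.0996)/10.147=0.227 → t=0.325; u2·a0=0.0470·10.147=0.477 ≤ a1=0.980 → R1 fires; A=4 D=0 M=2 Q=15 Z=10
Draw 5: a1=0.000, a2=0.000, a3=0.000, a4=1.724, a5=2.900, a0=4.624; τ=−ln(0.4035)/4.624=0.196 → t=0.522; u2·a0=0.8052·4.624=3.723; a1+…+a4=1.724 < 3.723 ≤ a1+…+a5=4.624 → R5 fires; A=6 D=0 M=1 Q=15 Z=9
Draw 6: a1=0.000, a2=0.000, a3=0.000, a4=2.586, a5=1.305, a0=3.891; τ=−ln(0.7393)/3.891=0.078 → t=0.599; u2·a0=0.0261·3.891=0.102; a1+…+a3=0.000 < 0.102 ≤ a1+…+a4=2.586 → R4 fires; A=5 D=2 M=1 Q=15 Z=10
Draw 7: a1=1.960, a2=3.080, a3=7.880, a4=2.155, a5=1.450, a0=16.525; τ=−ln(0.0914)/16.525=0.145 → t=0.744; u2·a0=0.6520·16.525=10.774; a1+a2=5.040 < 10.774 ≤ a1+…+a3=12.920 → R3 fires; A=5 D=1 M=1 Q=17 Z=10
Draw 8: a1=0.980, a2=1.540, a3=3.940, a4=2.155, a5=1.450, a0=10.065; τ=−ln(0.8723)/10.065=0.014 → t=0.758; u2·a0=0.3563·10.065=3.586; a1+a2=2.520 < 3.586 ≤ a1+…+a3=6.460 → R3 fires; A=5 D=0 M=1 Q=19 Z=10
Draw 9: a1=0.000, a2=0.000, a3=0.000, a4=2.155, a5=1.450, a0=3.605; τ=−ln(0.4800)/3.605=0.204 → t=0.961; u2·a0=0.7310·3.605=2.635; a1+…+a4=2.155 < 2.635 ≤ a1+…+a5=3.605 → R5 fires; A=7 D=0 M=0 Q=19 Z=9
Draw 10: a1=0.000, a2=0.000, a3=0.000, a4=3.017, a5=0.000, a0=3.017; τ=−ln(0.2945)/3.017=0.405 → t=1.366; u2·a0=0.7332·3.017=2.212; a1+…+a3=0.000 < 2.212 ≤ a1+…+a4=3.017 → R4 fires; A=6 D=2 M=0 Q=19 Z=10
Draw 11: a1=2.352, a2=3.696, a3=7.880, a4=2.586, a5=0.000, a0=16.514; τ=−ln(0.4582)/16.514=0.047 → t=1.414; u2·a0=0.4949·16.514=8.173; a1+a2=6.048 < 8.173 ≤ a1+…+a3=13.928 → R3 fires; A=6 D=1 M=0 Q=21 Z=10
Draw 12: a1=1.176, a2=1.848, a3=3.940, a4=2.586, a5=0.000, a0=9.550; τ=−ln(0.6180)/9.550=0.050 → t=1.464; u2·a0=0.4603·9.550=4.396; a1+a2=3.024 < 4.396 ≤ a1+…+a3=6.964 → R3 fires; A=6 D=0 M=0 Q=23 Z=10
Draw 13: a1=0.000, a2=0.000, a3=0.000, a4=2.586, a5=0.000, a0=2.586; τ=−ln(0.8839)/2.586=0.048 → t=1.512; u2·a0=0.8163·2.586=2.111; a1+…+a3=0.000 < 2.111 ≤ a1+…+a4=2.586 → R4 fires; A=5 D=2 M=0 Q=23 Z=11
Draw 14: a1=1.960, a2=3.080, a3=8.668, a4=2.155, a5=0.000, a0=15.863; τ=−ln(0.0639)/15.863=0.173 → t=1.685 > T=1.67: stop.
Read off Q at T=1.67: 23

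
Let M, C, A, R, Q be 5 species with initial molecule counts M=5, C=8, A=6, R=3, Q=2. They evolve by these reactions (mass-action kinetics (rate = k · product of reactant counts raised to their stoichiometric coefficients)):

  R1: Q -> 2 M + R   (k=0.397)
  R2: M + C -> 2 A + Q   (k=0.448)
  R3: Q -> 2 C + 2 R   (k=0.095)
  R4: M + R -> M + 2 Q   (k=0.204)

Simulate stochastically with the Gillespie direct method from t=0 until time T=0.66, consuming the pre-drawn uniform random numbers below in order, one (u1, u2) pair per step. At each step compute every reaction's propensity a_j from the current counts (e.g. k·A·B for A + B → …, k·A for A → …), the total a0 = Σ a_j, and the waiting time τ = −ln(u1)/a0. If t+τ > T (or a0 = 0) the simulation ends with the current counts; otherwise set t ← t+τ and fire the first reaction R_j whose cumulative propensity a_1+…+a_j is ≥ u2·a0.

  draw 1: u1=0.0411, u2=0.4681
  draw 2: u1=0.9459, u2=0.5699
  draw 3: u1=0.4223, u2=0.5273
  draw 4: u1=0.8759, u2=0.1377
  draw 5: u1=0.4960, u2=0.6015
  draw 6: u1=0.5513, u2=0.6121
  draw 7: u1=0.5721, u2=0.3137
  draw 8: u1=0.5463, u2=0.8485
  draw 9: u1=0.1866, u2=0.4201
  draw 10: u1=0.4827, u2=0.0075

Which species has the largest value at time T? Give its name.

Dominant species at T: A

t=0.000: M=5 C=8 A=6 R=3 Q=2
Draw 1: a1=0.794, a2=17.920, a3=0.190, a4=3.060, a0=21.964; τ=−ln(0.0411)/21.964=0.145 → t=0.145; u2·a0=0.4681·21.964=10.281; a1=0.794 < 10.281 ≤ a1+a2=18.714 → R2 fires; M=4 C=7 A=8 R=3 Q=3
Draw 2: a1=1.191, a2=12.544, a3=0.285, a4=2.448, a0=16.468; τ=−ln(0.9459)/16.468=0.003 → t=0.149; u2·a0=0.5699·16.468=9.385; a1=1.191 < 9.385 ≤ a1+a2=13.735 → R2 fires; M=3 C=6 A=10 R=3 Q=4
Draw 3: a1=1.588, a2=8.064, a3=0.380, a4=1.836, a0=11.868; τ=−ln(0.4223)/11.868=0.073 → t=0.221; u2·a0=0.5273·11.868=6.258; a1=1.588 < 6.258 ≤ a1+a2=9.652 → R2 fires; M=2 C=5 A=12 R=3 Q=5
Draw 4: a1=1.985, a2=4.480, a3=0.475, a4=1.224, a0=8.164; τ=−ln(0.8759)/8.164=0.016 → t=0.238; u2·a0=0.1377·8.164=1.124 ≤ a1=1.985 → R1 fires; M=4 C=5 A=12 R=4 Q=4
Draw 5: a1=1.588, a2=8.960, a3=0.380, a4=3.264, a0=14.192; τ=−ln(0.4960)/14.192=0.049 → t=0.287; u2·a0=0.6015·14.192=8.536; a1=1.588 < 8.536 ≤ a1+a2=10.548 → R2 fires; M=3 C=4 A=14 R=4 Q=5
Draw 6: a1=1.985, a2=5.376, a3=0.475, a4=2.448, a0=10.284; τ=−ln(0.5513)/10.284=0.058 → t=0.345; u2·a0=0.6121·10.284=6.295; a1=1.985 < 6.295 ≤ a1+a2=7.361 → R2 fires; M=2 C=3 A=16 R=4 Q=6
Draw 7: a1=2.382, a2=2.688, a3=0.570, a4=1.632, a0=7.272; τ=−ln(0.5721)/7.272=0.077 → t=0.422; u2·a0=0.3137·7.272=2.281 ≤ a1=2.382 → R1 fires; M=4 C=3 A=16 R=5 Q=5
Draw 8: a1=1.985, a2=5.376, a3=0.475, a4=4.080, a0=11.916; τ=−ln(0.5463)/11.916=0.051 → t=0.472; u2·a0=0.8485·11.916=10.111; a1+…+a3=7.836 < 10.111 ≤ a1+…+a4=11.916 → R4 fires; M=4 C=3 A=16 R=4 Q=7
Draw 9: a1=2.779, a2=5.376, a3=0.665, a4=3.264, a0=12.084; τ=−ln(0.1866)/12.084=0.139 → t=0.611; u2·a0=0.4201·12.084=5.076; a1=2.779 < 5.076 ≤ a1+a2=8.155 → R2 fires; M=3 C=2 A=18 R=4 Q=8
Draw 10: a1=3.176, a2=2.688, a3=0.760, a4=2.448, a0=9.072; τ=−ln(0.4827)/9.072=0.080 → t=0.692 > T=0.66: stop.
At T=0.66: M=3 C=2 A=18 R=4 Q=8; the largest is A.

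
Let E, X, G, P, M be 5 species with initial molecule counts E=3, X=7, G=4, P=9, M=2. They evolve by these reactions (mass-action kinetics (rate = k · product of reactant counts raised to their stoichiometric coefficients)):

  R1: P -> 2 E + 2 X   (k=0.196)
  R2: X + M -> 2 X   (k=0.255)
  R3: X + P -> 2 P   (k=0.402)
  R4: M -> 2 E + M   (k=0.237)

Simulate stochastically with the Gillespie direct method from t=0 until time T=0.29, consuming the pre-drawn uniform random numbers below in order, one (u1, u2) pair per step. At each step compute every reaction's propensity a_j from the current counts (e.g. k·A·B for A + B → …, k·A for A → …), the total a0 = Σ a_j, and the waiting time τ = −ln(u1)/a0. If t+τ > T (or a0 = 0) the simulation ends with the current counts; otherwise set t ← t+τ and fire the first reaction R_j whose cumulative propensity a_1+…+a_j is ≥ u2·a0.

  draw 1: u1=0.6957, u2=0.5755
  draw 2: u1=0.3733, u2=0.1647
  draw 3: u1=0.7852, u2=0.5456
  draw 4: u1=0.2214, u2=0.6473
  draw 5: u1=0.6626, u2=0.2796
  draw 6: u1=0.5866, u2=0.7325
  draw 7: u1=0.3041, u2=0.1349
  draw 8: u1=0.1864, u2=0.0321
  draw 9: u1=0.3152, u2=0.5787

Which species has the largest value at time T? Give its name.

t=0.000: E=3 X=7 G=4 P=9 M=2
Draw 1: a1=1.764, a2=3.570, a3=25.326, a4=0.474, a0=31.134; τ=−ln(0.6957)/31.134=0.012 → t=0.012; u2·a0=0.5755·31.134=17.918; a1+a2=5.334 < 17.918 ≤ a1+…+a3=30.660 → R3 fires; E=3 X=6 G=4 P=10 M=2
Draw 2: a1=1.960, a2=3.060, a3=24.120, a4=0.474, a0=29.614; τ=−ln(0.3733)/29.614=0.033 → t=0.045; u2·a0=0.1647·29.614=4.877; a1=1.960 < 4.877 ≤ a1+a2=5.020 → R2 fires; E=3 X=7 G=4 P=10 M=1
Draw 3: a1=1.960, a2=1.785, a3=28.140, a4=0.237, a0=32.122; τ=−ln(0.7852)/32.122=0.008 → t=0.052; u2·a0=0.5456·32.122=17.526; a1+a2=3.745 < 17.526 ≤ a1+…+a3=31.885 → R3 fires; E=3 X=6 G=4 P=11 M=1
Draw 4: a1=2.156, a2=1.530, a3=26.532, a4=0.237, a0=30.455; τ=−ln(0.2214)/30.455=0.050 → t=0.102; u2·a0=0.6473·30.455=19.714; a1+a2=3.686 < 19.714 ≤ a1+…+a3=30.218 → R3 fires; E=3 X=5 G=4 P=12 M=1
Draw 5: a1=2.352, a2=1.275, a3=24.120, a4=0.237, a0=27.984; τ=−ln(0.6626)/27.984=0.015 → t=0.117; u2·a0=0.2796·27.984=7.824; a1+a2=3.627 < 7.824 ≤ a1+…+a3=27.747 → R3 fires; E=3 X=4 G=4 P=13 M=1
Draw 6: a1=2.548, a2=1.020, a3=20.904, a4=0.237, a0=24.709; τ=−ln(0.5866)/24.709=0.022 → t=0.138; u2·a0=0.7325·24.709=18.099; a1+a2=3.568 < 18.099 ≤ a1+…+a3=24.472 → R3 fires; E=3 X=3 G=4 P=14 M=1
Draw 7: a1=2.744, a2=0.765, a3=16.884, a4=0.237, a0=20.630; τ=−ln(0.3041)/20.630=0.058 → t=0.196; u2·a0=0.1349·20.630=2.783; a1=2.744 < 2.783 ≤ a1+a2=3.509 → R2 fires; E=3 X=4 G=4 P=14 M=0
Draw 8: a1=2.744, a2=0.000, a3=22.512, a4=0.000, a0=25.256; τ=−ln(0.1864)/25.256=0.067 → t=0.262; u2·a0=0.0321·25.256=0.811 ≤ a1=2.744 → R1 fires; E=5 X=6 G=4 P=13 M=0
Draw 9: a1=2.548, a2=0.000, a3=31.356, a4=0.000, a0=33.904; τ=−ln(0.3152)/33.904=0.034 → t=0.297 > T=0.29: stop.
At T=0.29: E=5 X=6 G=4 P=13 M=0; the largest is P.

Dominant species at T: P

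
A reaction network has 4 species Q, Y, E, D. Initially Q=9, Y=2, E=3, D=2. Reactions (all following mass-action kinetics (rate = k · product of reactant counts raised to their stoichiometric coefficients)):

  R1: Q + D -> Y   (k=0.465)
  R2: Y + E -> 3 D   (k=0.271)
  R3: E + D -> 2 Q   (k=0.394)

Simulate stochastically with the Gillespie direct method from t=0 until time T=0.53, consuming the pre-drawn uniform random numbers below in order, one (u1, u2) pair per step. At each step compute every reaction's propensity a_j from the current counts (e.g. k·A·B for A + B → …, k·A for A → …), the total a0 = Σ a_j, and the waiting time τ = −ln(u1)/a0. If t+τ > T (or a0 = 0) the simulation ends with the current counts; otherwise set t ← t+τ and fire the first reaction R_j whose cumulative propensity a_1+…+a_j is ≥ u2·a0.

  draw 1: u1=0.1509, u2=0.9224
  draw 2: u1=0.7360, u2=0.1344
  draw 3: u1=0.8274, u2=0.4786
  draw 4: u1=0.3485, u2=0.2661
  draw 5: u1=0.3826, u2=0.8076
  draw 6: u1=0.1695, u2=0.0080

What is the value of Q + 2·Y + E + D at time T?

Check how each reaction changes W = Q + 2·Y + E + D (weight of products minus weight of reactants):
R1: Q + D -> Y: (2·1) − (1·1 + 1·1) = 2 − 2 = 0
R2: Y + E -> 3 D: (1·3) − (2·1 + 1·1) = 3 − 3 = 0
R3: E + D -> 2 Q: (1·2) − (1·1 + 1·1) = 2 − 2 = 0
Every reaction leaves W unchanged, so W is conserved and no simulation is needed: W(T) = W(0) = 9 + 2·2 + 3 + 2 = 18

Value at T = 18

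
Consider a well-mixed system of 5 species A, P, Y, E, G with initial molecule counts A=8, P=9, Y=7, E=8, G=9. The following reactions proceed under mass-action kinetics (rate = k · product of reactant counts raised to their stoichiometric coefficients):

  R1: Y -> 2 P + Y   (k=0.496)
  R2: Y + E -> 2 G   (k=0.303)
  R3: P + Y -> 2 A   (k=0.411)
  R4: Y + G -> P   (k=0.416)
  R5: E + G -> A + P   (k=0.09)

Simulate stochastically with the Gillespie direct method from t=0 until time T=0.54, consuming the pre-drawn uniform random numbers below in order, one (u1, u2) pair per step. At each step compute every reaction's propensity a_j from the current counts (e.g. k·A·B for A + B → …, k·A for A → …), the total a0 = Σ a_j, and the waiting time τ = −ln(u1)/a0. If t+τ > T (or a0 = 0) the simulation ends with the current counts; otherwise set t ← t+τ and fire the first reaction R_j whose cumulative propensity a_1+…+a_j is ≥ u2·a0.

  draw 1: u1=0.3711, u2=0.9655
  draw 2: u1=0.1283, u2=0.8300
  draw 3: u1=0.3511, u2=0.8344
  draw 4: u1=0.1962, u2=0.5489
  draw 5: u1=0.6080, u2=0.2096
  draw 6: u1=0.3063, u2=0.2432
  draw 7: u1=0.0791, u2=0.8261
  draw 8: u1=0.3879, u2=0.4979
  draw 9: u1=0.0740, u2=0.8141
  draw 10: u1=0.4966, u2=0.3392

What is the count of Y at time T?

t=0.000: A=8 P=9 Y=7 E=8 G=9
Draw 1: a1=3.472, a2=16.968, a3=25.893, a4=26.208, a5=6.480, a0=79.021; τ=−ln(0.3711)/79.021=0.013 → t=0.013; u2·a0=0.9655·79.021=76.295; a1+…+a4=72.541 < 76.295 ≤ a1+…+a5=79.021 → R5 fires; A=9 P=10 Y=7 E=7 G=8
Draw 2: a1=3.472, a2=14.847, a3=28.770, a4=23.296, a5=5.040, a0=75.425; τ=−ln(0.1283)/75.425=0.027 → t=0.040; u2·a0=0.8300·75.425=62.603; a1+…+a3=47.089 < 62.603 ≤ a1+…+a4=70.385 → R4 fires; A=9 P=11 Y=6 E=7 G=7
Draw 3: a1=2.976, a2=12.726, a3=27.126, a4=17.472, a5=4.410, a0=64.710; τ=−ln(0.3511)/64.710=0.016 → t=0.056; u2·a0=0.8344·64.710=53.994; a1+…+a3=42.828 < 53.994 ≤ a1+…+a4=60.300 → R4 fires; A=9 P=12 Y=5 E=7 G=6
Draw 4: a1=2.480, a2=10.605, a3=24.660, a4=12.480, a5=3.780, a0=54.005; τ=−ln(0.1962)/54.005=0.030 → t=0.086; u2·a0=0.5489·54.005=29.643; a1+a2=13.085 < 29.643 ≤ a1+…+a3=37.745 → R3 fires; A=11 P=11 Y=4 E=7 G=6
Draw 5: a1=1.984, a2=8.484, a3=18.084, a4=9.984, a5=3.780, a0=42.316; τ=−ln(0.6080)/42.316=0.012 → t=0.098; u2·a0=0.2096·42.316=8.869; a1=1.984 < 8.869 ≤ a1+a2=10.468 → R2 fires; A=11 P=11 Y=3 E=6 G=8
Draw 6: a1=1.488, a2=5.454, a3=13.563, a4=9.984, a5=4.320, a0=34.809; τ=−ln(0.3063)/34.809=0.034 → t=0.132; u2·a0=0.2432·34.809=8.466; a1+a2=6.942 < 8.466 ≤ a1+…+a3=20.505 → R3 fires; A=13 P=10 Y=2 E=6 G=8
Draw 7: a1=0.992, a2=3.636, a3=8.220, a4=6.656, a5=4.320, a0=23.824; τ=−ln(0.0791)/23.824=0.106 → t=0.238; u2·a0=0.8261·23.824=19.681; a1+…+a4=19.504 < 19.681 ≤ a1+…+a5=23.824 → R5 fires; A=14 P=11 Y=2 E=5 G=7
Draw 8: a1=0.992, a2=3.030, a3=9.042, a4=5.824, a5=3.150, a0=22.038; τ=−ln(0.3879)/22.038=0.043 → t=0.281; u2·a0=0.4979·22.038=10.973; a1+a2=4.022 < 10.973 ≤ a1+…+a3=13.064 → R3 fires; A=16 P=10 Y=1 E=5 G=7
Draw 9: a1=0.496, a2=1.515, a3=4.110, a4=2.912, a5=3.150, a0=12.183; τ=−ln(0.0740)/12.183=0.214 → t=0.495; u2·a0=0.8141·12.183=9.918; a1+…+a4=9.033 < 9.918 ≤ a1+…+a5=12.183 → R5 fires; A=17 P=11 Y=1 E=4 G=6
Draw 10: a1=0.496, a2=1.212, a3=4.521, a4=2.496, a5=2.160, a0=10.885; τ=−ln(0.4966)/10.885=0.064 → t=0.559 > T=0.54: stop.
Read off Y at T=0.54: 1

Y at T = 1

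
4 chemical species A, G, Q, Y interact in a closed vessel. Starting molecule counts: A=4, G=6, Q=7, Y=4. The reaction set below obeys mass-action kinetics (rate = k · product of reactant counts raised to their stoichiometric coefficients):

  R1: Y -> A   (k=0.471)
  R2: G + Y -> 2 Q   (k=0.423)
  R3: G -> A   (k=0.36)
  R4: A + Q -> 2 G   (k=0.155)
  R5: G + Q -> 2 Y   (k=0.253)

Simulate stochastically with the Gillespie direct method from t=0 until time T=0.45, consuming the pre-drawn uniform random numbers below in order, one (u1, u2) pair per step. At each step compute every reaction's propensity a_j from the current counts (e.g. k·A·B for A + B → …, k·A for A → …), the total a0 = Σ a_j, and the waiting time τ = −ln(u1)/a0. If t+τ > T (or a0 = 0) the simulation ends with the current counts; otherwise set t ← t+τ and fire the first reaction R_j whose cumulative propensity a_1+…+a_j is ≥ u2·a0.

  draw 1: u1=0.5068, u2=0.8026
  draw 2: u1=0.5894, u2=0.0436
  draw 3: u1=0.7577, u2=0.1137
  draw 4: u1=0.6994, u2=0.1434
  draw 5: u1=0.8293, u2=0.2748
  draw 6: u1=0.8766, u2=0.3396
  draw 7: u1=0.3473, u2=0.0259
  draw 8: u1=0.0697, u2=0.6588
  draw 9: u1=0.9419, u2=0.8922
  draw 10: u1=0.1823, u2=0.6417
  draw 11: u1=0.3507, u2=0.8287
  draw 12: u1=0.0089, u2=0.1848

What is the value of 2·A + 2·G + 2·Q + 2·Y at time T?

Check how each reaction changes W = 2·A + 2·G + 2·Q + 2·Y (weight of products minus weight of reactants):
R1: Y -> A: (2·1) − (2·1) = 2 − 2 = 0
R2: G + Y -> 2 Q: (2·2) − (2·1 + 2·1) = 4 − 4 = 0
R3: G -> A: (2·1) − (2·1) = 2 − 2 = 0
R4: A + Q -> 2 G: (2·2) − (2·1 + 2·1) = 4 − 4 = 0
R5: G + Q -> 2 Y: (2·2) − (2·1 + 2·1) = 4 − 4 = 0
Every reaction leaves W unchanged, so W is conserved and no simulation is needed: W(T) = W(0) = 2·4 + 2·6 + 2·7 + 2·4 = 42

Value at T = 42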